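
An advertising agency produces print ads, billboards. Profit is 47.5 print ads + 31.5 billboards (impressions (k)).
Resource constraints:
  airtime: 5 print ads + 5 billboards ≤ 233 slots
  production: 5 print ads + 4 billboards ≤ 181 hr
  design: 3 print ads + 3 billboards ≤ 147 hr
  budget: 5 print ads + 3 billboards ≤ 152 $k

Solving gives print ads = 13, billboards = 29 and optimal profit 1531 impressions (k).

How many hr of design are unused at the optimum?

design used = 3·13 + 3·29 = 126; slack = 147 − 126 = 21.

21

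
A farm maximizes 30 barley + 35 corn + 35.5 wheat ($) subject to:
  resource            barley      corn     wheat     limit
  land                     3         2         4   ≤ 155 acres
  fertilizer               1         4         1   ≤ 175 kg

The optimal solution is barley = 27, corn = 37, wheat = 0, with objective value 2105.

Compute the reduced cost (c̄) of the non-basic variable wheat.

-3

Check each constraint at x*: land 155/155 (tight); fertilizer 175/175 (tight).
From A_Bᵀ y = c: 3·y_land + 1·y_fertilizer = 30; 2·y_land + 4·y_fertilizer = 35.
Solving: y_land = 8.5, y_fertilizer = 4.5.
Reduced cost of wheat: c₃ − yᵀa₃ = 35.5 − (8.5·4 + 4.5·1) = 35.5 − 38.5 = -3.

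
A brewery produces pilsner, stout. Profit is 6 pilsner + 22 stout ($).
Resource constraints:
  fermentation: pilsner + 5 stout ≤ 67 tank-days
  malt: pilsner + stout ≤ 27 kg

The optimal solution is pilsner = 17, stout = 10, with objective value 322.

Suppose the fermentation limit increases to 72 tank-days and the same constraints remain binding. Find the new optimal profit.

At the optimum: fermentation uses 67 of 67 (binding); malt uses 27 of 27 (binding).
From A_Bᵀ y = c: 1·y_fermentation + 1·y_malt = 6; 5·y_fermentation + 1·y_malt = 22.
→ y_fermentation = 4 and y_malt = 2.
Δz = y_fermentation·Δb = 4 × (5) = 20, so new z* = 322 + 20 = 342.

342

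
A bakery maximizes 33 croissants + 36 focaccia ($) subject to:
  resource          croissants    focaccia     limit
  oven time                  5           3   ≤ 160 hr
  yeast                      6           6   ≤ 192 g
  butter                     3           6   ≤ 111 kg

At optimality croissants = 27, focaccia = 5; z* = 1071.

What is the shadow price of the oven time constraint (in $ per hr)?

0

Check each constraint at x*: oven time 150/160 (slack 10); yeast 192/192 (tight); butter 111/111 (tight).
Since oven time is not tight, its dual is 0.
From A_Bᵀ y = c: 6·y_yeast + 3·y_butter = 33; 6·y_yeast + 6·y_butter = 36.
Solving: y_yeast = 5, y_butter = 1.
Shadow price of oven time = 0.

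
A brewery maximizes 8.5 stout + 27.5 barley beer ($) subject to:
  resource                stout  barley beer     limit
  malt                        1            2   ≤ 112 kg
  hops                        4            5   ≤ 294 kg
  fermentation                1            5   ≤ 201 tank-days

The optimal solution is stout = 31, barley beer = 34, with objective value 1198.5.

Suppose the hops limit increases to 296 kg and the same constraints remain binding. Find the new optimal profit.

1200.5

At the optimum: malt uses 99 of 112 (slack = 13); hops uses 294 of 294 (binding); fermentation uses 201 of 201 (binding).
By complementary slackness, y = 0 for the non-binding constraint.
From A_Bᵀ y = c: 4·y_hops + 1·y_fermentation = 8.5; 5·y_hops + 5·y_fermentation = 27.5.
→ y_hops = 1 and y_fermentation = 4.5.
Δz = y_hops·Δb = 1 × (2) = 2, so new z* = 1198.5 + 2 = 1200.5.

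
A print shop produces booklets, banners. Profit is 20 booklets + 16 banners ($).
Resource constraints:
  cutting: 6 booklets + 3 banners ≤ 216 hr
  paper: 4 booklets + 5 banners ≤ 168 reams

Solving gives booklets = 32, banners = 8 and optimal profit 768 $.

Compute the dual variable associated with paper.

Check each constraint at x*: cutting 216/216 (tight); paper 168/168 (tight).
Dual feasibility on the basic columns requires 6·y_cutting + 4·y_paper = 20, 3·y_cutting + 5·y_paper = 16.
→ y_cutting = 2 and y_paper = 2.
Shadow price of paper = 2.

2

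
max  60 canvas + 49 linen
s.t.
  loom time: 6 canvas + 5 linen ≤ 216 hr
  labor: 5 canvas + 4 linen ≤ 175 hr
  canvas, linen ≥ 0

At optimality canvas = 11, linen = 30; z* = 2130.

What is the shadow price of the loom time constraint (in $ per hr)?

Check each constraint at x*: loom time 216/216 (tight); labor 175/175 (tight).
The binding rows give the dual system: 6·y_loom time + 5·y_labor = 60 and 5·y_loom time + 4·y_labor = 49.
This yields shadow prices y_loom time = 5, y_labor = 6.
Shadow price of loom time = 5.

5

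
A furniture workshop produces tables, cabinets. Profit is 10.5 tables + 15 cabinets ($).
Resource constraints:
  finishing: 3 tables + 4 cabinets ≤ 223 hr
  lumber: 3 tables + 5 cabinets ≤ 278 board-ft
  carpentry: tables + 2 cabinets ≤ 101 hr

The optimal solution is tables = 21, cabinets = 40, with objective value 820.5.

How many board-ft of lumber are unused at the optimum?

lumber used = 3·21 + 5·40 = 263; slack = 278 − 263 = 15.

15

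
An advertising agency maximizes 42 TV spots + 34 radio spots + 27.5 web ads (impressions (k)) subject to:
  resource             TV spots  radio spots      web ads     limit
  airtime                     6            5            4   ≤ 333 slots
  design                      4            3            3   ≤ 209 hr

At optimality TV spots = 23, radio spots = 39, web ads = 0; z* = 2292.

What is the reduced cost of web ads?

-1.5

At the optimum: airtime uses 333 of 333 (binding); design uses 209 of 209 (binding).
Dual feasibility on the basic columns requires 6·y_airtime + 4·y_design = 42, 5·y_airtime + 3·y_design = 34.
Solving: y_airtime = 5, y_design = 3.
Reduced cost of web ads: c₃ − yᵀa₃ = 27.5 − (5·4 + 3·3) = 27.5 − 29 = -1.5.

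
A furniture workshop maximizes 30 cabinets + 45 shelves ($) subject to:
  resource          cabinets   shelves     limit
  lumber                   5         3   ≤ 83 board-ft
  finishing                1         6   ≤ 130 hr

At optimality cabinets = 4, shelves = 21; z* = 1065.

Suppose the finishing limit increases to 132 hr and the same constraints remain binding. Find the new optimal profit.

Check each constraint at x*: lumber 83/83 (tight); finishing 130/130 (tight).
From A_Bᵀ y = c: 5·y_lumber + 1·y_finishing = 30; 3·y_lumber + 6·y_finishing = 45.
→ y_lumber = 5 and y_finishing = 5.
Δz = y_finishing·Δb = 5 × (2) = 10, so new z* = 1065 + 10 = 1075.

1075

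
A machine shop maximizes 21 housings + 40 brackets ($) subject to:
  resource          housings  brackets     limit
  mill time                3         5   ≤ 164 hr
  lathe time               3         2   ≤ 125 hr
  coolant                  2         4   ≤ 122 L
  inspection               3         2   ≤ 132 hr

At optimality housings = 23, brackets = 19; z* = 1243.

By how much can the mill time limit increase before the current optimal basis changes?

Binding constraints: mill time, coolant. The basis is B = [[3,5],[2,4]] with det 2.
Per unit increase in mill time, x* moves by d = (2, -1).
The basis stays optimal until lathe time becomes binding; allowable increase = 4.5 hr.

4.5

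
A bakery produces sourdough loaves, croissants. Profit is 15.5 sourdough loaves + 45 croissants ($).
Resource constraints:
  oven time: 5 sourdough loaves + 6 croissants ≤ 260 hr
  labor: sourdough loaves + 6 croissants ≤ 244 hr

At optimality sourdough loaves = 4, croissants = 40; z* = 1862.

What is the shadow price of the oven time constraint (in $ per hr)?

2

Both oven time and labor are binding at x*.
Dual feasibility on the basic columns requires 5·y_oven time + 1·y_labor = 15.5, 6·y_oven time + 6·y_labor = 45.
→ y_oven time = 2 and y_labor = 5.5.
Shadow price of oven time = 2.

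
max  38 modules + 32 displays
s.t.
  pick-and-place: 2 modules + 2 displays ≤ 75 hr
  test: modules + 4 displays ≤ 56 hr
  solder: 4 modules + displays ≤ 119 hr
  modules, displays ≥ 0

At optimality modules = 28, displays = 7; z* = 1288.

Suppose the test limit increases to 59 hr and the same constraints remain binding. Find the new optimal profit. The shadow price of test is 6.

1306

Δb = 3, so new z* = 1288 + (6)·(3) = 1288 + 18 = 1306.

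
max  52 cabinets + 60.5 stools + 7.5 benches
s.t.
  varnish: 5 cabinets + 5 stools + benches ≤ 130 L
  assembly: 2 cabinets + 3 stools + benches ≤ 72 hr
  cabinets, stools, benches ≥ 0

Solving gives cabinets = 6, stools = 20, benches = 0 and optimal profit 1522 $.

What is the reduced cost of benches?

Check each constraint at x*: varnish 130/130 (tight); assembly 72/72 (tight).
The binding rows give the dual system: 5·y_varnish + 2·y_assembly = 52 and 5·y_varnish + 3·y_assembly = 60.5.
→ y_varnish = 7 and y_assembly = 8.5.
Reduced cost of benches: c₃ − yᵀa₃ = 7.5 − (7·1 + 8.5·1) = 7.5 − 15.5 = -8.

-8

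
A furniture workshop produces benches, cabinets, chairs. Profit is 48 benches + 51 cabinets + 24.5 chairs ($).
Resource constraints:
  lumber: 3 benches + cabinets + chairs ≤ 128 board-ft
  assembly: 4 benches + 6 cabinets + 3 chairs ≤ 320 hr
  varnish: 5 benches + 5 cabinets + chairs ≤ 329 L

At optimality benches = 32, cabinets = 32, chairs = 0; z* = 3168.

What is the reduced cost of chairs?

Binding: lumber and assembly. Non-binding: varnish (9 unused).
Slack constraints have shadow price 0 (complementary slackness).
From A_Bᵀ y = c: 3·y_lumber + 4·y_assembly = 48; 1·y_lumber + 6·y_assembly = 51.
Solving: y_lumber = 6, y_assembly = 7.5.
Reduced cost of chairs: c₃ − yᵀa₃ = 24.5 − (6·1 + 7.5·3) = 24.5 − 28.5 = -4.

-4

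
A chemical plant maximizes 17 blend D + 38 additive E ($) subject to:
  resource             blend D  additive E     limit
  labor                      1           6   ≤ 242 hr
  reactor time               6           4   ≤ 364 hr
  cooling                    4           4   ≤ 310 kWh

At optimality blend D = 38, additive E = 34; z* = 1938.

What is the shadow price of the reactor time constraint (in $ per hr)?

2

At the optimum: labor uses 242 of 242 (binding); reactor time uses 364 of 364 (binding); cooling uses 288 of 310 (slack = 22).
By complementary slackness, y = 0 for the non-binding constraint.
Dual feasibility on the basic columns requires 1·y_labor + 6·y_reactor time = 17, 6·y_labor + 4·y_reactor time = 38.
Solving: y_labor = 5, y_reactor time = 2.
Shadow price of reactor time = 2.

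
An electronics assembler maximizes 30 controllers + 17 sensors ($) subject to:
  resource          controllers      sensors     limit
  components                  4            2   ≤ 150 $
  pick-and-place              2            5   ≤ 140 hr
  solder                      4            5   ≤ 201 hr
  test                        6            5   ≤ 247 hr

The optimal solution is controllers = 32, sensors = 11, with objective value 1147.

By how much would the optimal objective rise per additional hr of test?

At the optimum: components uses 150 of 150 (binding); pick-and-place uses 119 of 140 (slack = 21); solder uses 183 of 201 (slack = 18); test uses 247 of 247 (binding).
By complementary slackness, y = 0 for the non-binding constraints.
The binding rows give the dual system: 4·y_components + 6·y_test = 30 and 2·y_components + 5·y_test = 17.
Solving: y_components = 6, y_test = 1.
Shadow price of test = 1.

1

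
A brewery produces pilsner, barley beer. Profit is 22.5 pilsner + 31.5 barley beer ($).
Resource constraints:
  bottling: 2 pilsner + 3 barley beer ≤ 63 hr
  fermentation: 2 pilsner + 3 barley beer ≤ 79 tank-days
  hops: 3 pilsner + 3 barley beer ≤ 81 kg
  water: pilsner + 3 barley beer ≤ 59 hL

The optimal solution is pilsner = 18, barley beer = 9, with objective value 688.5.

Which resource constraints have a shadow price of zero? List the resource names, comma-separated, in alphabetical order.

bottling: 63/63 (binding)
fermentation: 63/79 (slack 16)
hops: 81/81 (binding)
water: 45/59 (slack 14)
By complementary slackness, a constraint with positive slack has shadow price 0 → fermentation, water.

fermentation, water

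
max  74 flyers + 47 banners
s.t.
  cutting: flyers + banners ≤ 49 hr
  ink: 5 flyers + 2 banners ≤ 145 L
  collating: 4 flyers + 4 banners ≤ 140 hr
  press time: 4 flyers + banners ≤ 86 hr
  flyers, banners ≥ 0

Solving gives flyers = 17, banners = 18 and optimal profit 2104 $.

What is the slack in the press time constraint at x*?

0

press time used = 4·17 + 1·18 = 86; slack = 86 − 86 = 0.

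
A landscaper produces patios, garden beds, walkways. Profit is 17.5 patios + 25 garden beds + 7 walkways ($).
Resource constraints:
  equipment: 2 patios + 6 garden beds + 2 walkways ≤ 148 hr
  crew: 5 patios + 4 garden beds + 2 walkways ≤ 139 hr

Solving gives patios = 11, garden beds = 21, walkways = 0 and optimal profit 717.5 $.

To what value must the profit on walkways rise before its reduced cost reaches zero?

Check each constraint at x*: equipment 148/148 (tight); crew 139/139 (tight).
From A_Bᵀ y = c: 2·y_equipment + 5·y_crew = 17.5; 6·y_equipment + 4·y_crew = 25.
→ y_equipment = 2.5 and y_crew = 2.5.
walkways enters the basis when its profit ≥ yᵀa₃ = 2.5·2 + 2.5·2 = 10.

10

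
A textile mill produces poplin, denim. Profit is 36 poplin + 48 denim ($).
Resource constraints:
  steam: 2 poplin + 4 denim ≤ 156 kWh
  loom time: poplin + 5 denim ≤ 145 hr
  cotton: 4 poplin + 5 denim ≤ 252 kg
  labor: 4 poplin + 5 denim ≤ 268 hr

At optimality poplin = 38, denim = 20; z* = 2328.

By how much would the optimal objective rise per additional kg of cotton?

8

Binding: steam and cotton. Non-binding: loom time (7 unused), labor (16 unused).
Since loom time, labor are not tight, their duals are 0.
The binding rows give the dual system: 2·y_steam + 4·y_cotton = 36 and 4·y_steam + 5·y_cotton = 48.
→ y_steam = 2 and y_cotton = 8.
Shadow price of cotton = 8.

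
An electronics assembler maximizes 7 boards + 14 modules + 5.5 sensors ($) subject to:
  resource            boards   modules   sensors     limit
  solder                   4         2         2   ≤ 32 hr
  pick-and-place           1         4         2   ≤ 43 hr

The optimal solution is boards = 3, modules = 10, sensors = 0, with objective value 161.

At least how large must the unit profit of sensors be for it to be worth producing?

Both solder and pick-and-place are binding at x*.
Dual feasibility on the basic columns requires 4·y_solder + 1·y_pick-and-place = 7, 2·y_solder + 4·y_pick-and-place = 14.
→ y_solder = 1 and y_pick-and-place = 3.
sensors enters the basis when its profit ≥ yᵀa₃ = 1·2 + 3·2 = 8.

8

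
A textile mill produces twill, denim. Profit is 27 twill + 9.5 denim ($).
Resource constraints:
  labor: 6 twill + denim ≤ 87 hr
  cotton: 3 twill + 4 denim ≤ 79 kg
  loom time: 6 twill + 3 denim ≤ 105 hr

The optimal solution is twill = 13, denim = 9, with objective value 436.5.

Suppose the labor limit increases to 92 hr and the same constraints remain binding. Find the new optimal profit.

446.5

Check each constraint at x*: labor 87/87 (tight); cotton 75/79 (slack 4); loom time 105/105 (tight).
Slack constraints have shadow price 0 (complementary slackness).
The binding rows give the dual system: 6·y_labor + 6·y_loom time = 27 and 1·y_labor + 3·y_loom time = 9.5.
Solving: y_labor = 2, y_loom time = 2.5.
Δz = y_labor·Δb = 2 × (5) = 10, so new z* = 436.5 + 10 = 446.5.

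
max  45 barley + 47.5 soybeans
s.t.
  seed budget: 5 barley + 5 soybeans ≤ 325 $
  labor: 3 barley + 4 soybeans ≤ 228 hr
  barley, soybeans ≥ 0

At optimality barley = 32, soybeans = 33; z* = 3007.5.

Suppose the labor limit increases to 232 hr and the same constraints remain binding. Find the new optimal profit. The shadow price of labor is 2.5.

Δb = 4, so new z* = 3007.5 + (2.5)·(4) = 3007.5 + 10 = 3017.5.

3017.5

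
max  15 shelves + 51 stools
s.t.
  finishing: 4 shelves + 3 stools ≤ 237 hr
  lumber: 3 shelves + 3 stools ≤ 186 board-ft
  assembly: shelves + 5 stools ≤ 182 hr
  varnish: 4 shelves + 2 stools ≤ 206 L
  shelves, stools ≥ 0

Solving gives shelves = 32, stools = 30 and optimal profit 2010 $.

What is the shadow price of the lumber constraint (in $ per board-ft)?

Binding: lumber and assembly. Non-binding: finishing (19 unused), varnish (18 unused).
By complementary slackness, y = 0 for the non-binding constraints.
Dual feasibility on the basic columns requires 3·y_lumber + 1·y_assembly = 15, 3·y_lumber + 5·y_assembly = 51.
→ y_lumber = 2 and y_assembly = 9.
Shadow price of lumber = 2.

2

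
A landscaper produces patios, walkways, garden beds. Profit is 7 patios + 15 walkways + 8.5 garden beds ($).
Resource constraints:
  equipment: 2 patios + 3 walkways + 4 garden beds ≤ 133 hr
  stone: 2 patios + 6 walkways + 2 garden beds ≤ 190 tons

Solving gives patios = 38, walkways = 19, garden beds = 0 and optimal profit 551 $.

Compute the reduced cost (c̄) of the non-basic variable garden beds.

At the optimum: equipment uses 133 of 133 (binding); stone uses 190 of 190 (binding).
The binding rows give the dual system: 2·y_equipment + 2·y_stone = 7 and 3·y_equipment + 6·y_stone = 15.
→ y_equipment = 2 and y_stone = 1.5.
Reduced cost of garden beds: c₃ − yᵀa₃ = 8.5 − (2·4 + 1.5·2) = 8.5 − 11 = -2.5.

-2.5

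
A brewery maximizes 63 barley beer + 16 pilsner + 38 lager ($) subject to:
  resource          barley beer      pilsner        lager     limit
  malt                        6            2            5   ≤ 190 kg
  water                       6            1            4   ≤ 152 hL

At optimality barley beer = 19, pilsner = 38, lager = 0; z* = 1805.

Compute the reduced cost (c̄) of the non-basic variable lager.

At the optimum: malt uses 190 of 190 (binding); water uses 152 of 152 (binding).
The binding rows give the dual system: 6·y_malt + 6·y_water = 63 and 2·y_malt + 1·y_water = 16.
Solving: y_malt = 5.5, y_water = 5.
Reduced cost of lager: c₃ − yᵀa₃ = 38 − (5.5·5 + 5·4) = 38 − 47.5 = -9.5.

-9.5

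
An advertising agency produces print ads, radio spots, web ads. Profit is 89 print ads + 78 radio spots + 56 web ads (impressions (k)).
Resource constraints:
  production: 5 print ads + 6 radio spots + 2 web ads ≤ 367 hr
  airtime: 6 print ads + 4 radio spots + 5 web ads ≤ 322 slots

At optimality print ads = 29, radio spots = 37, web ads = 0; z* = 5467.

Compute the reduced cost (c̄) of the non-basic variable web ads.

Check each constraint at x*: production 367/367 (tight); airtime 322/322 (tight).
From A_Bᵀ y = c: 5·y_production + 6·y_airtime = 89; 6·y_production + 4·y_airtime = 78.
→ y_production = 7 and y_airtime = 9.
Reduced cost of web ads: c₃ − yᵀa₃ = 56 − (7·2 + 9·5) = 56 − 59 = -3.

-3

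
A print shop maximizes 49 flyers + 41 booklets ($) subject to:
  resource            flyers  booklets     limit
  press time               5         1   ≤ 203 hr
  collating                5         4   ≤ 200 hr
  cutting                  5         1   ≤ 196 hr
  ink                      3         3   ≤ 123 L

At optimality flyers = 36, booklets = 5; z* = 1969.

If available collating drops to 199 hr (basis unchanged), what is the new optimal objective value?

1961

Check each constraint at x*: press time 185/203 (slack 18); collating 200/200 (tight); cutting 185/196 (slack 11); ink 123/123 (tight).
Since press time, cutting are not tight, their duals are 0.
From A_Bᵀ y = c: 5·y_collating + 3·y_ink = 49; 4·y_collating + 3·y_ink = 41.
This yields shadow prices y_collating = 8, y_ink = 3.
Δz = y_collating·Δb = 8 × (-1) = -8, so new z* = 1969 − 8 = 1961.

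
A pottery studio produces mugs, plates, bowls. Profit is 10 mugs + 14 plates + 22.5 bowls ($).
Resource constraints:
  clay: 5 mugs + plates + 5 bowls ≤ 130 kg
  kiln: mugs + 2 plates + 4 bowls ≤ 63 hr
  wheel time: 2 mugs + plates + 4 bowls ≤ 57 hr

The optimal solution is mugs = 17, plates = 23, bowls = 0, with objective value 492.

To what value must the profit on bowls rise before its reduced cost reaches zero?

Check each constraint at x*: clay 108/130 (slack 22); kiln 63/63 (tight); wheel time 57/57 (tight).
By complementary slackness, y = 0 for the non-binding constraint.
Dual feasibility on the basic columns requires 1·y_kiln + 2·y_wheel time = 10, 2·y_kiln + 1·y_wheel time = 14.
Solving: y_kiln = 6, y_wheel time = 2.
bowls enters the basis when its profit ≥ yᵀa₃ = 6·4 + 2·4 = 32.

32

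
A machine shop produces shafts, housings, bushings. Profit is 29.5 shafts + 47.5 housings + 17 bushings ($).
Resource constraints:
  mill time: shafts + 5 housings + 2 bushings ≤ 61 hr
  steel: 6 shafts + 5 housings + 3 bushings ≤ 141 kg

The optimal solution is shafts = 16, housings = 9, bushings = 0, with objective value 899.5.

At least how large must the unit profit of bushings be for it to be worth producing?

23

Both mill time and steel are binding at x*.
Dual feasibility on the basic columns requires 1·y_mill time + 6·y_steel = 29.5, 5·y_mill time + 5·y_steel = 47.5.
This yields shadow prices y_mill time = 5.5, y_steel = 4.
bushings enters the basis when its profit ≥ yᵀa₃ = 5.5·2 + 4·3 = 23.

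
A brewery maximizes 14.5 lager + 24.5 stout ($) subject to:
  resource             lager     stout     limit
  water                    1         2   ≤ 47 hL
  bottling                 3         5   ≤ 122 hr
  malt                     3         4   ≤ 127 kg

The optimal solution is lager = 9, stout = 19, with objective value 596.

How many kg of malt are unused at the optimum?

malt used = 3·9 + 4·19 = 103; slack = 127 − 103 = 24.

24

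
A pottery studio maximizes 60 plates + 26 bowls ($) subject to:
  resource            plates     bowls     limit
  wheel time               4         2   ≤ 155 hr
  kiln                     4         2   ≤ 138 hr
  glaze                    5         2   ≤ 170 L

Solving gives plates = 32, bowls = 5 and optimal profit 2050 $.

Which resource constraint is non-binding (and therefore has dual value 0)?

wheel time: 138/155 (slack 17)
kiln: 138/138 (binding)
glaze: 170/170 (binding)
By complementary slackness, a constraint with positive slack has shadow price 0 → wheel time.

wheel time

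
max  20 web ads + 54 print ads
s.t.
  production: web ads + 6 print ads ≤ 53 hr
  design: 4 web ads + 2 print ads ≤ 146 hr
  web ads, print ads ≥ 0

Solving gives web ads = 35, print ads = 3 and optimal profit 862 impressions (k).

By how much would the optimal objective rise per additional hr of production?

Check each constraint at x*: production 53/53 (tight); design 146/146 (tight).
The binding rows give the dual system: 1·y_production + 4·y_design = 20 and 6·y_production + 2·y_design = 54.
Solving: y_production = 8, y_design = 3.
Shadow price of production = 8.

8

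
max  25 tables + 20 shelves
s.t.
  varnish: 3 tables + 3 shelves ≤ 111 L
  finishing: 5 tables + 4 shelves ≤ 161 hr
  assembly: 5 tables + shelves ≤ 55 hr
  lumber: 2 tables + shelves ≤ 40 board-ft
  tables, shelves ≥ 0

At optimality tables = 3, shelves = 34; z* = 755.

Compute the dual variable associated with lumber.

5

At the optimum: varnish uses 111 of 111 (binding); finishing uses 151 of 161 (slack = 10); assembly uses 49 of 55 (slack = 6); lumber uses 40 of 40 (binding).
By complementary slackness, y = 0 for the non-binding constraints.
From A_Bᵀ y = c: 3·y_varnish + 2·y_lumber = 25; 3·y_varnish + 1·y_lumber = 20.
This yields shadow prices y_varnish = 5, y_lumber = 5.
Shadow price of lumber = 5.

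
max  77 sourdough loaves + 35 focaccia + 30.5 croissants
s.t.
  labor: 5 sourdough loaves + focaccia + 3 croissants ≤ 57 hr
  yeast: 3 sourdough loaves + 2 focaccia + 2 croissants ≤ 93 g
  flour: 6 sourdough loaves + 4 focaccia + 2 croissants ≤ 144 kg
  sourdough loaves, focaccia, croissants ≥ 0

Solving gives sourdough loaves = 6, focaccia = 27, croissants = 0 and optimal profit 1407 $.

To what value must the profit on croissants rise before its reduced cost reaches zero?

Check each constraint at x*: labor 57/57 (tight); yeast 72/93 (slack 21); flour 144/144 (tight).
Slack constraints have shadow price 0 (complementary slackness).
The binding rows give the dual system: 5·y_labor + 6·y_flour = 77 and 1·y_labor + 4·y_flour = 35.
Solving: y_labor = 7, y_flour = 7.
croissants enters the basis when its profit ≥ yᵀa₃ = 7·3 + 7·2 = 35.

35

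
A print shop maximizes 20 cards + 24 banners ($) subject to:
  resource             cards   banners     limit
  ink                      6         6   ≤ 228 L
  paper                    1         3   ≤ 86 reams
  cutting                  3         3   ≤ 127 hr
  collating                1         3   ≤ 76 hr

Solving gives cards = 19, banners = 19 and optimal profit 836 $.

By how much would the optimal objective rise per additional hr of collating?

2

At the optimum: ink uses 228 of 228 (binding); paper uses 76 of 86 (slack = 10); cutting uses 114 of 127 (slack = 13); collating uses 76 of 76 (binding).
Slack constraints have shadow price 0 (complementary slackness).
The binding rows give the dual system: 6·y_ink + 1·y_collating = 20 and 6·y_ink + 3·y_collating = 24.
Solving: y_ink = 3, y_collating = 2.
Shadow price of collating = 2.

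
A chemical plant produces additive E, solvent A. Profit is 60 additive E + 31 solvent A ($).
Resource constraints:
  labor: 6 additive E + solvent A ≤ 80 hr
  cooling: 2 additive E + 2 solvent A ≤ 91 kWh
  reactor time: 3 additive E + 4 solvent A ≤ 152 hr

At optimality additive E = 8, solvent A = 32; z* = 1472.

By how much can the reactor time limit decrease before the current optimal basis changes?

112

Binding constraints: labor, reactor time. The basis is B = [[6,1],[3,4]] with det 21.
Per unit decrease in reactor time, x* moves by d = (0.0476, -0.2857).
The basis stays optimal until solvent A reaches 0; allowable decrease = 112 hr.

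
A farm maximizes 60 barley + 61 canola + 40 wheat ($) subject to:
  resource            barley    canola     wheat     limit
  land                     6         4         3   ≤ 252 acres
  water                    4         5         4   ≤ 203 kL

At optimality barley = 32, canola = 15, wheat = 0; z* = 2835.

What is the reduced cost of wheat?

-8

At the optimum: land uses 252 of 252 (binding); water uses 203 of 203 (binding).
Dual feasibility on the basic columns requires 6·y_land + 4·y_water = 60, 4·y_land + 5·y_water = 61.
→ y_land = 4 and y_water = 9.
Reduced cost of wheat: c₃ − yᵀa₃ = 40 − (4·3 + 9·4) = 40 − 48 = -8.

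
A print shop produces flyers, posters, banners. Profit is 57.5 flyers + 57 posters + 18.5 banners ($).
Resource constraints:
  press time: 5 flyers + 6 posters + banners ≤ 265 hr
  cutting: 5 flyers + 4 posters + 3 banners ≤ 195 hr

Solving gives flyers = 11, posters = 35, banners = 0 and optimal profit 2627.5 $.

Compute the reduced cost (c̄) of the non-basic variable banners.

Both press time and cutting are binding at x*.
The binding rows give the dual system: 5·y_press time + 5·y_cutting = 57.5 and 6·y_press time + 4·y_cutting = 57.
This yields shadow prices y_press time = 5.5, y_cutting = 6.
Reduced cost of banners: c₃ − yᵀa₃ = 18.5 − (5.5·1 + 6·3) = 18.5 − 23.5 = -5.

-5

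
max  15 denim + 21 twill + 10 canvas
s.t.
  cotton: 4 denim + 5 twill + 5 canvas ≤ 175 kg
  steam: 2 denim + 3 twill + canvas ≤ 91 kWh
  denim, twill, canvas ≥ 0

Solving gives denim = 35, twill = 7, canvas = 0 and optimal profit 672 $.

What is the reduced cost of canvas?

-2

At the optimum: cotton uses 175 of 175 (binding); steam uses 91 of 91 (binding).
The binding rows give the dual system: 4·y_cotton + 2·y_steam = 15 and 5·y_cotton + 3·y_steam = 21.
→ y_cotton = 1.5 and y_steam = 4.5.
Reduced cost of canvas: c₃ − yᵀa₃ = 10 − (1.5·5 + 4.5·1) = 10 − 12 = -2.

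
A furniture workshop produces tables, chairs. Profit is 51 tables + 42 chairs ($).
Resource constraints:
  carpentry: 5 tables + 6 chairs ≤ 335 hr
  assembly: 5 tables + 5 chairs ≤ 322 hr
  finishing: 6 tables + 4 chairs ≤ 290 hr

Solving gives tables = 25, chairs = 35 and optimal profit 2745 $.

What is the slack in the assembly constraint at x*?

22

assembly used = 5·25 + 5·35 = 300; slack = 322 − 300 = 22.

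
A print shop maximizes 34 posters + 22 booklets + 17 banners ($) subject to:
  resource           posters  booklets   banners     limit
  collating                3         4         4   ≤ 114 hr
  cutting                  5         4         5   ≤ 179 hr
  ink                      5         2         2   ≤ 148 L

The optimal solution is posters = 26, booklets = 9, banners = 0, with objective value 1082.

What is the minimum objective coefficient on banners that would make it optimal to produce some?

22

Binding: collating and ink. Non-binding: cutting (13 unused).
Since cutting is not tight, its dual is 0.
Dual feasibility on the basic columns requires 3·y_collating + 5·y_ink = 34, 4·y_collating + 2·y_ink = 22.
→ y_collating = 3 and y_ink = 5.
banners enters the basis when its profit ≥ yᵀa₃ = 3·4 + 5·2 = 22.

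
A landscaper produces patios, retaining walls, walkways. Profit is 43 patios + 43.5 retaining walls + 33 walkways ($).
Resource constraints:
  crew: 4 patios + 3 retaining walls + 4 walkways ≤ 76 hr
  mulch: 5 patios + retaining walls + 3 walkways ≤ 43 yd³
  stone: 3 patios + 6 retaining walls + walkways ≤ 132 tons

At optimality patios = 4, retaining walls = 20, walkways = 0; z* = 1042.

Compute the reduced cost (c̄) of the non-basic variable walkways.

-4

Check each constraint at x*: crew 76/76 (tight); mulch 40/43 (slack 3); stone 132/132 (tight).
By complementary slackness, y = 0 for the non-binding constraint.
The binding rows give the dual system: 4·y_crew + 3·y_stone = 43 and 3·y_crew + 6·y_stone = 43.5.
Solving: y_crew = 8.5, y_stone = 3.
Reduced cost of walkways: c₃ − yᵀa₃ = 33 − (8.5·4 + 3·1) = 33 − 37 = -4.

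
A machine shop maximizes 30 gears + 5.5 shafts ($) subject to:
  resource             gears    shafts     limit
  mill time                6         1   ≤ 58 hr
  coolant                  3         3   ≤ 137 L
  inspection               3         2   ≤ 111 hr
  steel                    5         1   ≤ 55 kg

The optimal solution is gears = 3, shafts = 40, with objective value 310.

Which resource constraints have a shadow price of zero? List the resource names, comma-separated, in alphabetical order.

mill time: 58/58 (binding)
coolant: 129/137 (slack 8)
inspection: 89/111 (slack 22)
steel: 55/55 (binding)
By complementary slackness, a constraint with positive slack has shadow price 0 → coolant, inspection.

coolant, inspection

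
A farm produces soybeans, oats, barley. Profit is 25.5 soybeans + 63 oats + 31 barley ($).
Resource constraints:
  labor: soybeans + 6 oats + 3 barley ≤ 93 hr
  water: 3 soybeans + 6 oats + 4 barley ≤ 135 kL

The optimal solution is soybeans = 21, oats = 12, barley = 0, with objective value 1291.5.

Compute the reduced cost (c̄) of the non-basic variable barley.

At the optimum: labor uses 93 of 93 (binding); water uses 135 of 135 (binding).
From A_Bᵀ y = c: 1·y_labor + 3·y_water = 25.5; 6·y_labor + 6·y_water = 63.
→ y_labor = 3 and y_water = 7.5.
Reduced cost of barley: c₃ − yᵀa₃ = 31 − (3·3 + 7.5·4) = 31 − 39 = -8.

-8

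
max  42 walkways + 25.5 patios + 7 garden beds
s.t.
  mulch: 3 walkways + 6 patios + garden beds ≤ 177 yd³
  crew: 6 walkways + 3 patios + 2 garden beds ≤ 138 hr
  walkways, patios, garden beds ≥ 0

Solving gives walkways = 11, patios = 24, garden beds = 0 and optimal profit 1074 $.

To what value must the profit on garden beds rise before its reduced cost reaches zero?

At the optimum: mulch uses 177 of 177 (binding); crew uses 138 of 138 (binding).
Dual feasibility on the basic columns requires 3·y_mulch + 6·y_crew = 42, 6·y_mulch + 3·y_crew = 25.5.
Solving: y_mulch = 1, y_crew = 6.5.
garden beds enters the basis when its profit ≥ yᵀa₃ = 1·1 + 6.5·2 = 14.

14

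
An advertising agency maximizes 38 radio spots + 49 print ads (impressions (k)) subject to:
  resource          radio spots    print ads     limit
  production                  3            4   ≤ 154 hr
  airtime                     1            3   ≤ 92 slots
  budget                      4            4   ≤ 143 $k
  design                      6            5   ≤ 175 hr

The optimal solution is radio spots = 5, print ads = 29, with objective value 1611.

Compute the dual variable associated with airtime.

At the optimum: production uses 131 of 154 (slack = 23); airtime uses 92 of 92 (binding); budget uses 136 of 143 (slack = 7); design uses 175 of 175 (binding).
By complementary slackness, y = 0 for the non-binding constraints.
Dual feasibility on the basic columns requires 1·y_airtime + 6·y_design = 38, 3·y_airtime + 5·y_design = 49.
This yields shadow prices y_airtime = 8, y_design = 5.
Shadow price of airtime = 8.

8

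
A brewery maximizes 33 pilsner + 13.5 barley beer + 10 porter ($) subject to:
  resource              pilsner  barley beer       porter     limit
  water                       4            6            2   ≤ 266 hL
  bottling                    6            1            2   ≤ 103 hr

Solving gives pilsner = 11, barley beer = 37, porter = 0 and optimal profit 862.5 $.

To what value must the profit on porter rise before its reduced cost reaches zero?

12

At the optimum: water uses 266 of 266 (binding); bottling uses 103 of 103 (binding).
From A_Bᵀ y = c: 4·y_water + 6·y_bottling = 33; 6·y_water + 1·y_bottling = 13.5.
→ y_water = 1.5 and y_bottling = 4.5.
porter enters the basis when its profit ≥ yᵀa₃ = 1.5·2 + 4.5·2 = 12.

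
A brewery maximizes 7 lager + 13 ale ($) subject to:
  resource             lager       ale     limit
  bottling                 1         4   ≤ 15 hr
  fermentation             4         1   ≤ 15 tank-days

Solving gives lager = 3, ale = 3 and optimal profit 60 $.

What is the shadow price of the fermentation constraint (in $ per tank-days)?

At the optimum: bottling uses 15 of 15 (binding); fermentation uses 15 of 15 (binding).
From A_Bᵀ y = c: 1·y_bottling + 4·y_fermentation = 7; 4·y_bottling + 1·y_fermentation = 13.
→ y_bottling = 3 and y_fermentation = 1.
Shadow price of fermentation = 1.

1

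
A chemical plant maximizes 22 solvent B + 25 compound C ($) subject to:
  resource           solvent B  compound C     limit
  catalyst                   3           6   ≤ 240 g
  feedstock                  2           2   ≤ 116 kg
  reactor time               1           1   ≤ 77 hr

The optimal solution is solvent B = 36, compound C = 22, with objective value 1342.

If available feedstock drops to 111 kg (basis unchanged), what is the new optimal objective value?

1294.5

At the optimum: catalyst uses 240 of 240 (binding); feedstock uses 116 of 116 (binding); reactor time uses 58 of 77 (slack = 19).
By complementary slackness, y = 0 for the non-binding constraint.
Dual feasibility on the basic columns requires 3·y_catalyst + 2·y_feedstock = 22, 6·y_catalyst + 2·y_feedstock = 25.
→ y_catalyst = 1 and y_feedstock = 9.5.
Δz = y_feedstock·Δb = 9.5 × (-5) = -47.5, so new z* = 1342 − 47.5 = 1294.5.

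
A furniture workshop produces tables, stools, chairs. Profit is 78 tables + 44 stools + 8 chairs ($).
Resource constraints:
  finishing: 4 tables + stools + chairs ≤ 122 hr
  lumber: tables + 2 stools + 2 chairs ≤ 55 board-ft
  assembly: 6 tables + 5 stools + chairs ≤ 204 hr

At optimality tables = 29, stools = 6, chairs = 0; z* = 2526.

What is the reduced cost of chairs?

-8

Binding: finishing and assembly. Non-binding: lumber (14 unused).
Since lumber is not tight, its dual is 0.
Dual feasibility on the basic columns requires 4·y_finishing + 6·y_assembly = 78, 1·y_finishing + 5·y_assembly = 44.
This yields shadow prices y_finishing = 9, y_assembly = 7.
Reduced cost of chairs: c₃ − yᵀa₃ = 8 − (9·1 + 7·1) = 8 − 16 = -8.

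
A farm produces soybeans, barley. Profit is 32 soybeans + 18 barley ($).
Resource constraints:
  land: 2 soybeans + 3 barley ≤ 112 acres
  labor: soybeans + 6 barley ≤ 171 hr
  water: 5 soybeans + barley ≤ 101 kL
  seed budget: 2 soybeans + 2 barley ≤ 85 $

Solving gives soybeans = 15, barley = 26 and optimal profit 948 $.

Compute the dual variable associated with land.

0

Check each constraint at x*: land 108/112 (slack 4); labor 171/171 (tight); water 101/101 (tight); seed budget 82/85 (slack 3).
By complementary slackness, y = 0 for the non-binding constraints.
The binding rows give the dual system: 1·y_labor + 5·y_water = 32 and 6·y_labor + 1·y_water = 18.
This yields shadow prices y_labor = 2, y_water = 6.
Shadow price of land = 0.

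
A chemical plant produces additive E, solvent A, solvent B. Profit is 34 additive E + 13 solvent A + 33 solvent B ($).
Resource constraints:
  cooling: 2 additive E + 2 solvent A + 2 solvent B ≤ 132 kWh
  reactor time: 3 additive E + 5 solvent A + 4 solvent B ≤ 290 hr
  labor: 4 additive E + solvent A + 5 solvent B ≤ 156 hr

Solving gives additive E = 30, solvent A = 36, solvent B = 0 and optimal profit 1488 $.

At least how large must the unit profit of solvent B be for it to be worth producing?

Check each constraint at x*: cooling 132/132 (tight); reactor time 270/290 (slack 20); labor 156/156 (tight).
By complementary slackness, y = 0 for the non-binding constraint.
The binding rows give the dual system: 2·y_cooling + 4·y_labor = 34 and 2·y_cooling + 1·y_labor = 13.
This yields shadow prices y_cooling = 3, y_labor = 7.
solvent B enters the basis when its profit ≥ yᵀa₃ = 3·2 + 7·5 = 41.

41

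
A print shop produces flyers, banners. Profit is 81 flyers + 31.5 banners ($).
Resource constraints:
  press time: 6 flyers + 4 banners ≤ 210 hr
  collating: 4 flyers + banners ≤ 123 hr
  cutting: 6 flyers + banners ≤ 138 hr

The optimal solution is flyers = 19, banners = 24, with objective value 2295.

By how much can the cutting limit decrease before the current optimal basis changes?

Binding constraints: press time, cutting. The basis is B = [[6,4],[6,1]] with det -18.
Per unit decrease in cutting, x* moves by d = (-0.2222, 0.3333).
The basis stays optimal until flyers reaches 0; allowable decrease = 85.5 hr.

85.5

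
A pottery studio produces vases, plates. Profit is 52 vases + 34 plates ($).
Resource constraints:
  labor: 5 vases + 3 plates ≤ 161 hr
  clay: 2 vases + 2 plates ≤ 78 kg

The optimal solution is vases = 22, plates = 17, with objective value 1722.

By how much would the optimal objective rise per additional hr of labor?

9

Check each constraint at x*: labor 161/161 (tight); clay 78/78 (tight).
From A_Bᵀ y = c: 5·y_labor + 2·y_clay = 52; 3·y_labor + 2·y_clay = 34.
→ y_labor = 9 and y_clay = 3.5.
Shadow price of labor = 9.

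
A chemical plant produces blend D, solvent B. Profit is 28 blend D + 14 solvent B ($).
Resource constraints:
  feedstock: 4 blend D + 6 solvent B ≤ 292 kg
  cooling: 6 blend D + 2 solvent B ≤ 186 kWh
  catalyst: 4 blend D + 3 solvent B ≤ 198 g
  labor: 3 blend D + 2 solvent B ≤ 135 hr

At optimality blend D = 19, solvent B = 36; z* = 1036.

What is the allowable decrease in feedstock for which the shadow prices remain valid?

Binding constraints: feedstock, cooling. The basis is B = [[4,6],[6,2]] with det -28.
Per unit decrease in feedstock, x* moves by d = (0.0714, -0.2143).
The basis stays optimal until solvent B reaches 0; allowable decrease = 168 kg.

168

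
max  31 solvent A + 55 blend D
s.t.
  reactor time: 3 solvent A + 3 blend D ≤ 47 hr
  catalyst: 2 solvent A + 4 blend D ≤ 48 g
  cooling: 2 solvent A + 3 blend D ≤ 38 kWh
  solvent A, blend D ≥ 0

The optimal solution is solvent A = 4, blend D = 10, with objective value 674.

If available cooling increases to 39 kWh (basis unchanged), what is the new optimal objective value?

Check each constraint at x*: reactor time 42/47 (slack 5); catalyst 48/48 (tight); cooling 38/38 (tight).
By complementary slackness, y = 0 for the non-binding constraint.
The binding rows give the dual system: 2·y_catalyst + 2·y_cooling = 31 and 4·y_catalyst + 3·y_cooling = 55.
Solving: y_catalyst = 8.5, y_cooling = 7.
Δz = y_cooling·Δb = 7 × (1) = 7, so new z* = 674 + 7 = 681.

681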